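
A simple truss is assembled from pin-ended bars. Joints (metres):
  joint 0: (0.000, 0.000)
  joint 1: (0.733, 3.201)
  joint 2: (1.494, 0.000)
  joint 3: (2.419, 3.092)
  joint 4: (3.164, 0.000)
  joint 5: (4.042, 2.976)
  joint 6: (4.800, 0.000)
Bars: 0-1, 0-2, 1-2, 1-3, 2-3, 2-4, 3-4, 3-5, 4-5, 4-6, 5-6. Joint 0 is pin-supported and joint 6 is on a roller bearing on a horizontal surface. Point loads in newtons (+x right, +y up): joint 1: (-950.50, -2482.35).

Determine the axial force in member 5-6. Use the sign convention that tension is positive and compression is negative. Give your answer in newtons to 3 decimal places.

262.924

N=7 nodes, M=11 members, R=3 reactions → 2N=14, M+R=14
member 0 (0-1): L=3.2839, (cx,cy)=(0.2232,0.9748)
member 1 (0-2): L=1.4940, (cx,cy)=(1.0000,0.0000)
member 2 (1-2): L=3.2902, (cx,cy)=(0.2313,-0.9729)
member 3 (1-3): L=1.6895, (cx,cy)=(0.9979,-0.0645)
member 4 (2-3): L=3.2274, (cx,cy)=(0.2866,0.9580)
member 5 (2-4): L=1.6700, (cx,cy)=(1.0000,0.0000)
member 6 (3-4): L=3.1805, (cx,cy)=(0.2342,-0.9722)
member 7 (3-5): L=1.6271, (cx,cy)=(0.9975,-0.0713)
member 8 (4-5): L=3.1028, (cx,cy)=(0.2830,0.9591)
member 9 (4-6): L=1.6360, (cx,cy)=(1.0000,0.0000)
member 10 (5-6): L=3.0710, (cx,cy)=(0.2468,-0.9691)
solve A·x = −loads:
  F[0-1] = -2807.9858 N (compression)
  F[0-2] = -323.7199 N (compression)
  F[1-2] = +244.1309 N (tension)
  F[1-3] = +267.8124 N (tension)
  F[2-3] = -247.9116 N (compression)
  F[2-4] = -196.2008 N (compression)
  F[3-4] = +251.9959 N (tension)
  F[3-5] = +137.5230 N (tension)
  F[4-5] = -255.4245 N (compression)
  F[4-6] = -64.8959 N (compression)
  F[5-6] = +262.9239 N (tension)
  Rx@0 = +950.5000 N
  Ry@0 = +2737.1392 N
  Ry@6 = -254.7892 N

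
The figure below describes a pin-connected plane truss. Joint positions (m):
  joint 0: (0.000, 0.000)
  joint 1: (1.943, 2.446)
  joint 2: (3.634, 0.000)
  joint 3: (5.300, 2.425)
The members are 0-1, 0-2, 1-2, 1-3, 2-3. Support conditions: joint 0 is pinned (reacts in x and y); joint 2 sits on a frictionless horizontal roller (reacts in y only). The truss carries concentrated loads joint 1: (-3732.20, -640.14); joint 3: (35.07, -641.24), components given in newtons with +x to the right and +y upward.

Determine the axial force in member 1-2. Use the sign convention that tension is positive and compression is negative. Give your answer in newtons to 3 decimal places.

2248.438

N=4 nodes, M=5 members, R=3 reactions → 2N=8, M+R=8
member 0 (0-1): L=3.1238, (cx,cy)=(0.6220,0.7830)
member 1 (0-2): L=3.6340, (cx,cy)=(1.0000,0.0000)
member 2 (1-2): L=2.9736, (cx,cy)=(0.5687,-0.8226)
member 3 (1-3): L=3.3571, (cx,cy)=(1.0000,-0.0063)
member 4 (2-3): L=2.9421, (cx,cy)=(0.5663,0.8242)
solve A·x = −loads:
  F[0-1] = -3183.3120 N (compression)
  F[0-2] = -1717.1175 N (compression)
  F[1-2] = +2248.4382 N (tension)
  F[1-3] = +473.5825 N (tension)
  F[2-3] = -774.3922 N (compression)
  Rx@0 = +3697.1300 N
  Ry@0 = +2492.5942 N
  Ry@2 = -1211.2142 N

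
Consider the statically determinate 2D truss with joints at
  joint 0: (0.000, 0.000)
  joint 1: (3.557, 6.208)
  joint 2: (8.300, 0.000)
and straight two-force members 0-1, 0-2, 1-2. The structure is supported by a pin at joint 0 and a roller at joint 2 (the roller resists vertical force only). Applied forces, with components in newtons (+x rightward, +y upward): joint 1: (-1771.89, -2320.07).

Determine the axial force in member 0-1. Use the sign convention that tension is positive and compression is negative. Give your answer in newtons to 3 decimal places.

-3055.417

N=3 nodes, M=3 members, R=3 reactions → 2N=6, M+R=6
member 0 (0-1): L=7.1548, (cx,cy)=(0.4971,0.8677)
member 1 (0-2): L=8.3000, (cx,cy)=(1.0000,0.0000)
member 2 (1-2): L=7.8125, (cx,cy)=(0.6071,-0.7946)
solve A·x = −loads:
  F[0-1] = -3055.4172 N (compression)
  F[0-2] = -252.8983 N (compression)
  F[1-2] = +416.5655 N (tension)
  Rx@0 = +1771.8900 N
  Ry@0 = +2651.0825 N
  Ry@2 = -331.0125 N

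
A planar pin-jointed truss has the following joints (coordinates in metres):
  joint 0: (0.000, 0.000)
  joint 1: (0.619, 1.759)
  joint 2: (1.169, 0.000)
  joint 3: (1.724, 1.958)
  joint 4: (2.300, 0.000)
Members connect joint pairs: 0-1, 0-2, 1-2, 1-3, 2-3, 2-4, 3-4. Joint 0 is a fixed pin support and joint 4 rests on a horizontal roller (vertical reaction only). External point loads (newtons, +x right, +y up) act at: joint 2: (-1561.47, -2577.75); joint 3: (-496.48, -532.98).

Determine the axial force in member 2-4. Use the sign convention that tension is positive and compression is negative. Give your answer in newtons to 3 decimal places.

378.612

N=5 nodes, M=7 members, R=3 reactions → 2N=10, M+R=10
member 0 (0-1): L=1.8647, (cx,cy)=(0.3320,0.9433)
member 1 (0-2): L=1.1690, (cx,cy)=(1.0000,0.0000)
member 2 (1-2): L=1.8430, (cx,cy)=(0.2984,-0.9544)
member 3 (1-3): L=1.1228, (cx,cy)=(0.9842,0.1772)
member 4 (2-3): L=2.0351, (cx,cy)=(0.2727,0.9621)
member 5 (2-4): L=1.1310, (cx,cy)=(1.0000,0.0000)
member 6 (3-4): L=2.0410, (cx,cy)=(0.2822,-0.9593)
solve A·x = −loads:
  F[0-1] = -1933.3393 N (compression)
  F[0-2] = -1416.1773 N (compression)
  F[1-2] = +1694.2832 N (tension)
  F[1-3] = -1165.8548 N (compression)
  F[2-3] = +998.5196 N (tension)
  F[2-4] = +378.6118 N (tension)
  F[3-4] = -1341.5513 N (compression)
  Rx@0 = +2057.9500 N
  Ry@0 = +1823.7129 N
  Ry@4 = +1287.0171 N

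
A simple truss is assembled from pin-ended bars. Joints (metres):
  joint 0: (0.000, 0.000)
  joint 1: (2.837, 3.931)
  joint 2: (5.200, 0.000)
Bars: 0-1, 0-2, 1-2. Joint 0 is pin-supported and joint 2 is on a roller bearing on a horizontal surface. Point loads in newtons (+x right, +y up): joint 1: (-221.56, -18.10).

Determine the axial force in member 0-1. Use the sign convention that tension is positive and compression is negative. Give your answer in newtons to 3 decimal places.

-216.698

N=3 nodes, M=3 members, R=3 reactions → 2N=6, M+R=6
member 0 (0-1): L=4.8478, (cx,cy)=(0.5852,0.8109)
member 1 (0-2): L=5.2000, (cx,cy)=(1.0000,0.0000)
member 2 (1-2): L=4.5866, (cx,cy)=(0.5152,-0.8571)
solve A·x = −loads:
  F[0-1] = -216.6977 N (compression)
  F[0-2] = -94.7460 N (compression)
  F[1-2] = +183.9010 N (tension)
  Rx@0 = +221.5600 N
  Ry@0 = +175.7159 N
  Ry@2 = -157.6159 N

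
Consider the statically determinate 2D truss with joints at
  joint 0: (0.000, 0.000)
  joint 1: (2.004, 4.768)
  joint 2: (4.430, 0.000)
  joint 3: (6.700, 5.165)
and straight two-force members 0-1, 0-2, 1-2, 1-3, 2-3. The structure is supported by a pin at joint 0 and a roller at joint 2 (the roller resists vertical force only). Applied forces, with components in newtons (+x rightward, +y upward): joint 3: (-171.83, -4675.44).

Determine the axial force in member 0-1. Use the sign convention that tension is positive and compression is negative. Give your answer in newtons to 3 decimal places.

2381.462

N=4 nodes, M=5 members, R=3 reactions → 2N=8, M+R=8
member 0 (0-1): L=5.1720, (cx,cy)=(0.3875,0.9219)
member 1 (0-2): L=4.4300, (cx,cy)=(1.0000,0.0000)
member 2 (1-2): L=5.3497, (cx,cy)=(0.4535,-0.8913)
member 3 (1-3): L=4.7128, (cx,cy)=(0.9964,0.0842)
member 4 (2-3): L=5.6418, (cx,cy)=(0.4024,0.9155)
solve A·x = −loads:
  F[0-1] = +2381.4616 N (tension)
  F[0-2] = -1094.5729 N (compression)
  F[1-2] = -2277.7693 N (compression)
  F[1-3] = +1962.6494 N (tension)
  F[2-3] = -5287.6602 N (compression)
  Rx@0 = +171.8300 N
  Ry@0 = -2195.4282 N
  Ry@2 = +6870.8682 N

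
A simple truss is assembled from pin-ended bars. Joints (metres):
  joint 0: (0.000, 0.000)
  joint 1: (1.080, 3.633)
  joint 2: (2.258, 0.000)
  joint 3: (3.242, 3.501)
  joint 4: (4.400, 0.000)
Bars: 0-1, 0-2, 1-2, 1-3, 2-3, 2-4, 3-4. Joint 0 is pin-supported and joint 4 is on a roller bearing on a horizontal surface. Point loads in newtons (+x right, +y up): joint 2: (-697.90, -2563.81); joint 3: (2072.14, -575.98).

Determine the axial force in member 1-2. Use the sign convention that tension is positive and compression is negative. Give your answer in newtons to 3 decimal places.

-271.970

N=5 nodes, M=7 members, R=3 reactions → 2N=10, M+R=10
member 0 (0-1): L=3.7901, (cx,cy)=(0.2850,0.9585)
member 1 (0-2): L=2.2580, (cx,cy)=(1.0000,0.0000)
member 2 (1-2): L=3.8192, (cx,cy)=(0.3084,-0.9512)
member 3 (1-3): L=2.1660, (cx,cy)=(0.9981,-0.0609)
member 4 (2-3): L=3.6367, (cx,cy)=(0.2706,0.9627)
member 5 (2-4): L=2.1420, (cx,cy)=(1.0000,0.0000)
member 6 (3-4): L=3.6875, (cx,cy)=(0.3140,-0.9494)
solve A·x = −loads:
  F[0-1] = +259.8397 N (tension)
  F[0-2] = +1300.1985 N (tension)
  F[1-2] = -271.9698 N (compression)
  F[1-3] = +158.2221 N (tension)
  F[2-3] = +2931.8849 N (tension)
  F[2-4] = +1120.9074 N (tension)
  F[3-4] = -3569.4240 N (compression)
  Rx@0 = -1374.2400 N
  Ry@0 = -249.0673 N
  Ry@4 = +3388.8573 N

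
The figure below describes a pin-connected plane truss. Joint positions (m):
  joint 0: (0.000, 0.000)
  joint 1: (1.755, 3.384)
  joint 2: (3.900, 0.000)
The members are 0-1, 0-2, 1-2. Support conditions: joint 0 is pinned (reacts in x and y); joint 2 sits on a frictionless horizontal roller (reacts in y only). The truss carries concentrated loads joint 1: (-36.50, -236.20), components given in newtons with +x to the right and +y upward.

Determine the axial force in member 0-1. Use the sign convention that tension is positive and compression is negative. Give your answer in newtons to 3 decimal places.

N=3 nodes, M=3 members, R=3 reactions → 2N=6, M+R=6
member 0 (0-1): L=3.8120, (cx,cy)=(0.4604,0.8877)
member 1 (0-2): L=3.9000, (cx,cy)=(1.0000,0.0000)
member 2 (1-2): L=4.0066, (cx,cy)=(0.5354,-0.8446)
solve A·x = −loads:
  F[0-1] = -182.0180 N (compression)
  F[0-2] = +47.2985 N (tension)
  F[1-2] = -88.3469 N (compression)
  Rx@0 = +36.5000 N
  Ry@0 = +161.5808 N
  Ry@2 = +74.6192 N

-182.018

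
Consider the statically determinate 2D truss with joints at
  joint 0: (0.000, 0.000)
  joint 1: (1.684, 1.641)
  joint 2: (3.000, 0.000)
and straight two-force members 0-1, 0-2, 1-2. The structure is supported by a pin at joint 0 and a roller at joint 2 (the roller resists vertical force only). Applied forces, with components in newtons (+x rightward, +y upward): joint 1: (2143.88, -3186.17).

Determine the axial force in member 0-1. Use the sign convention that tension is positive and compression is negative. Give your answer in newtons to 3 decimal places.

-322.343

N=3 nodes, M=3 members, R=3 reactions → 2N=6, M+R=6
member 0 (0-1): L=2.3513, (cx,cy)=(0.7162,0.6979)
member 1 (0-2): L=3.0000, (cx,cy)=(1.0000,0.0000)
member 2 (1-2): L=2.1035, (cx,cy)=(0.6256,-0.7801)
solve A·x = −loads:
  F[0-1] = -322.3427 N (compression)
  F[0-2] = +2374.7391 N (tension)
  F[1-2] = -3795.8037 N (compression)
  Rx@0 = -2143.8800 N
  Ry@0 = +224.9642 N
  Ry@2 = +2961.2058 N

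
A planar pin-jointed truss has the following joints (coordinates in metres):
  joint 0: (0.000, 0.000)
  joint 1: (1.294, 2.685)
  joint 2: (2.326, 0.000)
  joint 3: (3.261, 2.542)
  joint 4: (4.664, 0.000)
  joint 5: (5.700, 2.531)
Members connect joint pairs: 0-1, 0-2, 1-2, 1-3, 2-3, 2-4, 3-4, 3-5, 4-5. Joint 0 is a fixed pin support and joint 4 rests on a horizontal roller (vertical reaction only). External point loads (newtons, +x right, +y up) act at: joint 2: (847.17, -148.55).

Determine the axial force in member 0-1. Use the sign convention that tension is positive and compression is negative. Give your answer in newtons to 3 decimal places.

N=6 nodes, M=9 members, R=3 reactions → 2N=12, M+R=12
member 0 (0-1): L=2.9805, (cx,cy)=(0.4341,0.9008)
member 1 (0-2): L=2.3260, (cx,cy)=(1.0000,0.0000)
member 2 (1-2): L=2.8765, (cx,cy)=(0.3588,-0.9334)
member 3 (1-3): L=1.9722, (cx,cy)=(0.9974,-0.0725)
member 4 (2-3): L=2.7085, (cx,cy)=(0.3452,0.9385)
member 5 (2-4): L=2.3380, (cx,cy)=(1.0000,0.0000)
member 6 (3-4): L=2.9035, (cx,cy)=(0.4832,-0.8755)
member 7 (3-5): L=2.4390, (cx,cy)=(1.0000,-0.0045)
member 8 (4-5): L=2.7348, (cx,cy)=(0.3788,0.9255)
solve A·x = −loads:
  F[0-1] = -82.6628 N (compression)
  F[0-2] = +883.0579 N (tension)
  F[1-2] = +84.9459 N (tension)
  F[1-3] = -66.5391 N (compression)
  F[2-3] = +73.7958 N (tension)
  F[2-4] = +40.8889 N (tension)
  F[3-4] = -84.6187 N (compression)
  F[3-5] = -0.0000 N (compression)
  F[4-5] = +0.0000 N (tension)
  Rx@0 = -847.1700 N
  Ry@0 = +74.4661 N
  Ry@4 = +74.0839 N

-82.663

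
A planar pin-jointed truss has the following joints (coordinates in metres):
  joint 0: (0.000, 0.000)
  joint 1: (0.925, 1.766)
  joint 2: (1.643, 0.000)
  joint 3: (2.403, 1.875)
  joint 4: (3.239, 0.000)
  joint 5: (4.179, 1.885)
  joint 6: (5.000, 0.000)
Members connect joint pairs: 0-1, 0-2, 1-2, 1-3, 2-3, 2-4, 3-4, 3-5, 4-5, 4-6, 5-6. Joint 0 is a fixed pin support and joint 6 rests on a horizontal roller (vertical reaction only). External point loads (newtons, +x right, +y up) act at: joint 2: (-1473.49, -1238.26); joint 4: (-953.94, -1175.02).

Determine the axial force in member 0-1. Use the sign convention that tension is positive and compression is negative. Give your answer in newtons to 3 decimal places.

N=7 nodes, M=11 members, R=3 reactions → 2N=14, M+R=14
member 0 (0-1): L=1.9936, (cx,cy)=(0.4640,0.8858)
member 1 (0-2): L=1.6430, (cx,cy)=(1.0000,0.0000)
member 2 (1-2): L=1.9064, (cx,cy)=(0.3766,-0.9264)
member 3 (1-3): L=1.4820, (cx,cy)=(0.9973,0.0735)
member 4 (2-3): L=2.0232, (cx,cy)=(0.3756,0.9268)
member 5 (2-4): L=1.5960, (cx,cy)=(1.0000,0.0000)
member 6 (3-4): L=2.0529, (cx,cy)=(0.4072,-0.9133)
member 7 (3-5): L=1.7760, (cx,cy)=(1.0000,0.0056)
member 8 (4-5): L=2.1064, (cx,cy)=(0.4463,0.8949)
member 9 (4-6): L=1.7610, (cx,cy)=(1.0000,0.0000)
member 10 (5-6): L=2.0560, (cx,cy)=(0.3993,-0.9168)
solve A·x = −loads:
  F[0-1] = -1405.6804 N (compression)
  F[0-2] = -1775.2108 N (compression)
  F[1-2] = +1254.6486 N (tension)
  F[1-3] = -1127.8124 N (compression)
  F[2-3] = +82.0050 N (tension)
  F[2-4] = +140.0128 N (tension)
  F[3-4] = +0.8630 N (tension)
  F[3-5] = -1094.3216 N (compression)
  F[4-5] = +1312.1354 N (tension)
  F[4-6] = +508.7457 N (tension)
  F[5-6] = -1274.0526 N (compression)
  Rx@0 = +2427.4300 N
  Ry@0 = +1245.2098 N
  Ry@6 = +1168.0702 N

-1405.680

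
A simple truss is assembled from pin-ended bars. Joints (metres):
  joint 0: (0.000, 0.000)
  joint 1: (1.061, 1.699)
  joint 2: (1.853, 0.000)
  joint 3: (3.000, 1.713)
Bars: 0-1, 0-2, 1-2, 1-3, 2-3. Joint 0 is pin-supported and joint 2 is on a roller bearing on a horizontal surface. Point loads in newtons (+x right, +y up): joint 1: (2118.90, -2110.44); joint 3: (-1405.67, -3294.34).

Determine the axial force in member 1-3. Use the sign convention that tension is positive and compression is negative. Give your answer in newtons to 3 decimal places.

N=4 nodes, M=5 members, R=3 reactions → 2N=8, M+R=8
member 0 (0-1): L=2.0031, (cx,cy)=(0.5297,0.8482)
member 1 (0-2): L=1.8530, (cx,cy)=(1.0000,0.0000)
member 2 (1-2): L=1.8745, (cx,cy)=(0.4225,-0.9064)
member 3 (1-3): L=1.9391, (cx,cy)=(1.0000,0.0072)
member 4 (2-3): L=2.0615, (cx,cy)=(0.5564,0.8309)
solve A·x = −loads:
  F[0-1] = +2099.1464 N (tension)
  F[0-2] = -398.6559 N (compression)
  F[1-2] = -4286.5065 N (compression)
  F[1-3] = +804.0806 N (tension)
  F[2-3] = -3971.6326 N (compression)
  Rx@0 = -713.2300 N
  Ry@0 = -1780.4846 N
  Ry@2 = +7185.2646 N

804.081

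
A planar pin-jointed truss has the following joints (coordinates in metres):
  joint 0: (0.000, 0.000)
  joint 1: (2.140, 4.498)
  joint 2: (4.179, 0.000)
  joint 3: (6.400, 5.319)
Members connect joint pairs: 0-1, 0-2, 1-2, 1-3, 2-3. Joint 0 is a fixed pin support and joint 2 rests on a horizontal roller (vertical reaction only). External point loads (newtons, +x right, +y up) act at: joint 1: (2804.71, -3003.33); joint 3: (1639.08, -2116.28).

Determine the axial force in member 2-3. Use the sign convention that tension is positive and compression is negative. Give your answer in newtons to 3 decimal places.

N=4 nodes, M=5 members, R=3 reactions → 2N=8, M+R=8
member 0 (0-1): L=4.9811, (cx,cy)=(0.4296,0.9030)
member 1 (0-2): L=4.1790, (cx,cy)=(1.0000,0.0000)
member 2 (1-2): L=4.9386, (cx,cy)=(0.4129,-0.9108)
member 3 (1-3): L=4.3384, (cx,cy)=(0.9819,0.1892)
member 4 (2-3): L=5.7641, (cx,cy)=(0.3853,0.9228)
solve A·x = −loads:
  F[0-1] = +5276.1100 N (tension)
  F[0-2] = +2177.0579 N (tension)
  F[1-2] = -7948.0121 N (compression)
  F[1-3] = +2794.0206 N (tension)
  F[2-3] = -2866.3501 N (compression)
  Rx@0 = -4443.7900 N
  Ry@0 = -4764.3743 N
  Ry@2 = +9883.9843 N

-2866.350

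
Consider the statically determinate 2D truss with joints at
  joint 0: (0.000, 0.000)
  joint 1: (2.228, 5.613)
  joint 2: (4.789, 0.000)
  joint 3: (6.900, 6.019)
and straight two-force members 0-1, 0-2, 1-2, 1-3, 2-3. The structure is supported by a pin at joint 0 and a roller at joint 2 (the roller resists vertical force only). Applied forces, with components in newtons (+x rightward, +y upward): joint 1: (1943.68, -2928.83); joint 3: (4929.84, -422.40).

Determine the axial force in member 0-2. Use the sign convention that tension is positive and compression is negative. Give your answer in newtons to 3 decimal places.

4057.628

N=4 nodes, M=5 members, R=3 reactions → 2N=8, M+R=8
member 0 (0-1): L=6.0390, (cx,cy)=(0.3689,0.9295)
member 1 (0-2): L=4.7890, (cx,cy)=(1.0000,0.0000)
member 2 (1-2): L=6.1696, (cx,cy)=(0.4151,-0.9098)
member 3 (1-3): L=4.6896, (cx,cy)=(0.9962,0.0866)
member 4 (2-3): L=6.3785, (cx,cy)=(0.3310,0.9436)
solve A·x = −loads:
  F[0-1] = +7632.5082 N (tension)
  F[0-2] = +4057.6276 N (tension)
  F[1-2] = -10516.5912 N (compression)
  F[1-3] = +5257.3570 N (tension)
  F[2-3] = -929.9600 N (compression)
  Rx@0 = -6873.5200 N
  Ry@0 = -7094.0772 N
  Ry@2 = +10445.3072 N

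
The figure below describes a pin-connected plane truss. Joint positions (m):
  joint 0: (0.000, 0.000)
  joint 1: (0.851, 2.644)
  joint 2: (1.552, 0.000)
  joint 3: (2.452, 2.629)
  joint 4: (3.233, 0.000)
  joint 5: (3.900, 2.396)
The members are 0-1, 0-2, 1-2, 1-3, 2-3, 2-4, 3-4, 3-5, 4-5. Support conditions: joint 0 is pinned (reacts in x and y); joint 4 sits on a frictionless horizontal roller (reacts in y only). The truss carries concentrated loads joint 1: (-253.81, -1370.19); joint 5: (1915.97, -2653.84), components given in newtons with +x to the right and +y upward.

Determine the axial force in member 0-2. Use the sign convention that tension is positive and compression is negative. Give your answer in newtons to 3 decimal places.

1420.649

N=6 nodes, M=9 members, R=3 reactions → 2N=12, M+R=12
member 0 (0-1): L=2.7776, (cx,cy)=(0.3064,0.9519)
member 1 (0-2): L=1.5520, (cx,cy)=(1.0000,0.0000)
member 2 (1-2): L=2.7353, (cx,cy)=(0.2563,-0.9666)
member 3 (1-3): L=1.6011, (cx,cy)=(1.0000,-0.0094)
member 4 (2-3): L=2.7788, (cx,cy)=(0.3239,0.9461)
member 5 (2-4): L=1.6810, (cx,cy)=(1.0000,0.0000)
member 6 (3-4): L=2.7426, (cx,cy)=(0.2848,-0.9586)
member 7 (3-5): L=1.4666, (cx,cy)=(0.9873,-0.1589)
member 8 (4-5): L=2.4871, (cx,cy)=(0.2682,0.9634)
solve A·x = −loads:
  F[0-1] = +788.2674 N (tension)
  F[0-2] = +1420.6490 N (tension)
  F[1-2] = -2204.0890 N (compression)
  F[1-3] = +1060.2191 N (tension)
  F[2-3] = +2251.8631 N (tension)
  F[2-4] = +126.4580 N (tension)
  F[3-4] = -2638.6658 N (compression)
  F[3-5] = +2573.6130 N (tension)
  F[4-5] = -2330.3403 N (compression)
  Rx@0 = -1662.1600 N
  Ry@0 = -750.3585 N
  Ry@4 = +4774.3885 N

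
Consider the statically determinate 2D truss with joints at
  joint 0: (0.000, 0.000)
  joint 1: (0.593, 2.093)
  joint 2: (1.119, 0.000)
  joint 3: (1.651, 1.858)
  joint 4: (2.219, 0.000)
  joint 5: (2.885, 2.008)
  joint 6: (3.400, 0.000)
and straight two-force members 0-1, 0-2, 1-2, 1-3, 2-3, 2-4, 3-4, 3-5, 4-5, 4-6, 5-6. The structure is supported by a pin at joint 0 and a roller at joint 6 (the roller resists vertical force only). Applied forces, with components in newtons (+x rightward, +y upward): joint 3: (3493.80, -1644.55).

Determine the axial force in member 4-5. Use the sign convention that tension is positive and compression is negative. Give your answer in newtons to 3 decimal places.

N=7 nodes, M=11 members, R=3 reactions → 2N=14, M+R=14
member 0 (0-1): L=2.1754, (cx,cy)=(0.2726,0.9621)
member 1 (0-2): L=1.1190, (cx,cy)=(1.0000,0.0000)
member 2 (1-2): L=2.1581, (cx,cy)=(0.2437,-0.9698)
member 3 (1-3): L=1.0838, (cx,cy)=(0.9762,-0.2168)
member 4 (2-3): L=1.9327, (cx,cy)=(0.2753,0.9614)
member 5 (2-4): L=1.1000, (cx,cy)=(1.0000,0.0000)
member 6 (3-4): L=1.9429, (cx,cy)=(0.2923,-0.9563)
member 7 (3-5): L=1.2431, (cx,cy)=(0.9927,0.1207)
member 8 (4-5): L=2.1156, (cx,cy)=(0.3148,0.9492)
member 9 (4-6): L=1.1810, (cx,cy)=(1.0000,0.0000)
member 10 (5-6): L=2.0730, (cx,cy)=(0.2484,-0.9686)
solve A·x = −loads:
  F[0-1] = +1105.1360 N (tension)
  F[0-2] = +3192.5449 N (tension)
  F[1-2] = -1234.2380 N (compression)
  F[1-3] = +616.7551 N (tension)
  F[2-3] = +1245.1177 N (tension)
  F[2-4] = +2548.9774 N (tension)
  F[3-4] = -3042.4774 N (compression)
  F[3-5] = -1671.7267 N (compression)
  F[4-5] = +3065.4179 N (tension)
  F[4-6] = +694.4891 N (tension)
  F[5-6] = -2795.4740 N (compression)
  Rx@0 = -3493.8000 N
  Ry@0 = -1063.2831 N
  Ry@6 = +2707.8331 N

3065.418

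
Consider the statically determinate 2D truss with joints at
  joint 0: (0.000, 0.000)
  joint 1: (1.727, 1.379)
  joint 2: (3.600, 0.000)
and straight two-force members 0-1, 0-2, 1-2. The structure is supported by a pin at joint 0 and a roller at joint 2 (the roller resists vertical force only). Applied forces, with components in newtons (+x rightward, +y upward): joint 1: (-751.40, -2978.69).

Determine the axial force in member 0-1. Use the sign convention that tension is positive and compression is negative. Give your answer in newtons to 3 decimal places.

-2944.937

N=3 nodes, M=3 members, R=3 reactions → 2N=6, M+R=6
member 0 (0-1): L=2.2100, (cx,cy)=(0.7814,0.6240)
member 1 (0-2): L=3.6000, (cx,cy)=(1.0000,0.0000)
member 2 (1-2): L=2.3259, (cx,cy)=(0.8053,-0.5929)
solve A·x = −loads:
  F[0-1] = -2944.9369 N (compression)
  F[0-2] = +1549.8985 N (tension)
  F[1-2] = -1924.6638 N (compression)
  Rx@0 = +751.4000 N
  Ry@0 = +1837.5742 N
  Ry@2 = +1141.1158 N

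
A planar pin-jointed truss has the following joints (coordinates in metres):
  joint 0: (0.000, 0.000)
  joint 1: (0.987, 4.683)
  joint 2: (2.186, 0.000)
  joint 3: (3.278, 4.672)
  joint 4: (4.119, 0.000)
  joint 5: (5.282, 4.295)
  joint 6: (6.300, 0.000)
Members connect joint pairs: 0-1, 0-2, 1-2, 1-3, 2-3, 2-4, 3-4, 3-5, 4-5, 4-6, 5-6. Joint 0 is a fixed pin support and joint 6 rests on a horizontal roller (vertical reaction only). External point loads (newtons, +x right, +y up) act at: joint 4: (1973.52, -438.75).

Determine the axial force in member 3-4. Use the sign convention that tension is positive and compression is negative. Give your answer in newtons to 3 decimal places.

N=7 nodes, M=11 members, R=3 reactions → 2N=14, M+R=14
member 0 (0-1): L=4.7859, (cx,cy)=(0.2062,0.9785)
member 1 (0-2): L=2.1860, (cx,cy)=(1.0000,0.0000)
member 2 (1-2): L=4.8341, (cx,cy)=(0.2480,-0.9688)
member 3 (1-3): L=2.2910, (cx,cy)=(1.0000,-0.0048)
member 4 (2-3): L=4.7979, (cx,cy)=(0.2276,0.9738)
member 5 (2-4): L=1.9330, (cx,cy)=(1.0000,0.0000)
member 6 (3-4): L=4.7471, (cx,cy)=(0.1772,-0.9842)
member 7 (3-5): L=2.0392, (cx,cy)=(0.9828,-0.1849)
member 8 (4-5): L=4.4497, (cx,cy)=(0.2614,0.9652)
member 9 (4-6): L=2.1810, (cx,cy)=(1.0000,0.0000)
member 10 (5-6): L=4.4140, (cx,cy)=(0.2306,-0.9730)
solve A·x = −loads:
  F[0-1] = -155.2280 N (compression)
  F[0-2] = +2005.5329 N (tension)
  F[1-2] = +157.1423 N (tension)
  F[1-3] = -70.9900 N (compression)
  F[2-3] = -156.3349 N (compression)
  F[2-4] = +2080.0908 N (tension)
  F[3-4] = +180.8265 N (tension)
  F[3-5] = -141.0376 N (compression)
  F[4-5] = +270.1753 N (tension)
  F[4-6] = +67.9912 N (tension)
  F[5-6] = -294.8065 N (compression)
  Rx@0 = -1973.5200 N
  Ry@0 = +151.8911 N
  Ry@6 = +286.8589 N

180.827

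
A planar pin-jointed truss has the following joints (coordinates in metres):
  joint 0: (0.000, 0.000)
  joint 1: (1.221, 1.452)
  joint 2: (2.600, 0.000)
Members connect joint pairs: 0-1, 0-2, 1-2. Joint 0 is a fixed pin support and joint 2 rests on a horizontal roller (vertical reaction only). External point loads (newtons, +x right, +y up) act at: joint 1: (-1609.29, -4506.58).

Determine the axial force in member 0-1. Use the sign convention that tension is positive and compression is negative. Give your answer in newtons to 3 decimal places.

N=3 nodes, M=3 members, R=3 reactions → 2N=6, M+R=6
member 0 (0-1): L=1.8971, (cx,cy)=(0.6436,0.7654)
member 1 (0-2): L=2.6000, (cx,cy)=(1.0000,0.0000)
member 2 (1-2): L=2.0025, (cx,cy)=(0.6886,-0.7251)
solve A·x = −loads:
  F[0-1] = -4297.2435 N (compression)
  F[0-2] = +1156.4157 N (tension)
  F[1-2] = -1679.2637 N (compression)
  Rx@0 = +1609.2900 N
  Ry@0 = +3288.9473 N
  Ry@2 = +1217.6327 N

-4297.244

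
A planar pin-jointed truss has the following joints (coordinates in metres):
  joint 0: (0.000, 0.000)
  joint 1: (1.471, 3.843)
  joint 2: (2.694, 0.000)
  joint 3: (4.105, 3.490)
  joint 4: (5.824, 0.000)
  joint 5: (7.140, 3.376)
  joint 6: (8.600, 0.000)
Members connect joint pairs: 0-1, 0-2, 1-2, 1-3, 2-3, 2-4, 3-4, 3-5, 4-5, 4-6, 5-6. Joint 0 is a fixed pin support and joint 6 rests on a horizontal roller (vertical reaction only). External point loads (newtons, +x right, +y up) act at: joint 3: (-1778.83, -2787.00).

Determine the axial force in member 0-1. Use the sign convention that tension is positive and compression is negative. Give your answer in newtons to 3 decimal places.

-2332.712

N=7 nodes, M=11 members, R=3 reactions → 2N=14, M+R=14
member 0 (0-1): L=4.1149, (cx,cy)=(0.3575,0.9339)
member 1 (0-2): L=2.6940, (cx,cy)=(1.0000,0.0000)
member 2 (1-2): L=4.0329, (cx,cy)=(0.3033,-0.9529)
member 3 (1-3): L=2.6575, (cx,cy)=(0.9911,-0.1328)
member 4 (2-3): L=3.7644, (cx,cy)=(0.3748,0.9271)
member 5 (2-4): L=3.1300, (cx,cy)=(1.0000,0.0000)
member 6 (3-4): L=3.8904, (cx,cy)=(0.4419,-0.8971)
member 7 (3-5): L=3.0371, (cx,cy)=(0.9993,-0.0375)
member 8 (4-5): L=3.6234, (cx,cy)=(0.3632,0.9317)
member 9 (4-6): L=2.7760, (cx,cy)=(1.0000,0.0000)
member 10 (5-6): L=3.6782, (cx,cy)=(0.3969,-0.9178)
solve A·x = −loads:
  F[0-1] = -2332.7118 N (compression)
  F[0-2] = -944.9312 N (compression)
  F[1-2] = +2510.5816 N (tension)
  F[1-3] = -1609.5067 N (compression)
  F[2-3] = -2580.4839 N (compression)
  F[2-4] = +783.6400 N (tension)
  F[3-4] = -657.5874 N (compression)
  F[3-5] = -493.4267 N (compression)
  F[4-5] = +633.1462 N (tension)
  F[4-6] = +263.1254 N (tension)
  F[5-6] = -662.8913 N (compression)
  Rx@0 = +1778.8300 N
  Ry@0 = +2178.5676 N
  Ry@6 = +608.4324 N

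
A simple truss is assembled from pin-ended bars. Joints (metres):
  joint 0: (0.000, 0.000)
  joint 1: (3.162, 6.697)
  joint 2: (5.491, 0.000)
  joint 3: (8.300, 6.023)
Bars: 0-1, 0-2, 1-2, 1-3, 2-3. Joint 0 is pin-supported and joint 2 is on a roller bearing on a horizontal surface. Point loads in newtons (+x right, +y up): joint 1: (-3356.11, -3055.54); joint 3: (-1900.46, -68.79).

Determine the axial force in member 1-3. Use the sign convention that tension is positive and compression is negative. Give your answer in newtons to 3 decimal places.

-1775.746

N=4 nodes, M=5 members, R=3 reactions → 2N=8, M+R=8
member 0 (0-1): L=7.4059, (cx,cy)=(0.4270,0.9043)
member 1 (0-2): L=5.4910, (cx,cy)=(1.0000,0.0000)
member 2 (1-2): L=7.0904, (cx,cy)=(0.3285,-0.9445)
member 3 (1-3): L=5.1820, (cx,cy)=(0.9915,-0.1301)
member 4 (2-3): L=6.6458, (cx,cy)=(0.4227,0.9063)
solve A·x = −loads:
  F[0-1] = -8226.0750 N (compression)
  F[0-2] = -1744.4130 N (compression)
  F[1-2] = +4885.0972 N (tension)
  F[1-3] = -1775.7459 N (compression)
  F[2-3] = -330.7495 N (compression)
  Rx@0 = +5256.5700 N
  Ry@0 = +7438.6197 N
  Ry@2 = -4314.2897 N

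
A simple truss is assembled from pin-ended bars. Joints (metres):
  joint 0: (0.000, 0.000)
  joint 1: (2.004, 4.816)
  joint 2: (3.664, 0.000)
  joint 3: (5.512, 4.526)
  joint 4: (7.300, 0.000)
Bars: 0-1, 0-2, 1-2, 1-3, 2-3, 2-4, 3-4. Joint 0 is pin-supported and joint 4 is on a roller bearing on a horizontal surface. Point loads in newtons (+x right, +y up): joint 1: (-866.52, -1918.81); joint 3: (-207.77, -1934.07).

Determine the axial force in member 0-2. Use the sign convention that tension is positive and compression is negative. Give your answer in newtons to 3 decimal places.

N=5 nodes, M=7 members, R=3 reactions → 2N=10, M+R=10
member 0 (0-1): L=5.2163, (cx,cy)=(0.3842,0.9233)
member 1 (0-2): L=3.6640, (cx,cy)=(1.0000,0.0000)
member 2 (1-2): L=5.0941, (cx,cy)=(0.3259,-0.9454)
member 3 (1-3): L=3.5200, (cx,cy)=(0.9966,-0.0824)
member 4 (2-3): L=4.8887, (cx,cy)=(0.3780,0.9258)
member 5 (2-4): L=3.6360, (cx,cy)=(1.0000,0.0000)
member 6 (3-4): L=4.8664, (cx,cy)=(0.3674,-0.9301)
solve A·x = −loads:
  F[0-1] = -2779.5635 N (compression)
  F[0-2] = -6.4380 N (compression)
  F[1-2] = +723.0337 N (tension)
  F[1-3] = -438.4373 N (compression)
  F[2-3] = -738.3517 N (compression)
  F[2-4] = +508.2822 N (tension)
  F[3-4] = -1383.3851 N (compression)
  Rx@0 = +1074.2900 N
  Ry@0 = +2566.2551 N
  Ry@4 = +1286.6249 N

-6.438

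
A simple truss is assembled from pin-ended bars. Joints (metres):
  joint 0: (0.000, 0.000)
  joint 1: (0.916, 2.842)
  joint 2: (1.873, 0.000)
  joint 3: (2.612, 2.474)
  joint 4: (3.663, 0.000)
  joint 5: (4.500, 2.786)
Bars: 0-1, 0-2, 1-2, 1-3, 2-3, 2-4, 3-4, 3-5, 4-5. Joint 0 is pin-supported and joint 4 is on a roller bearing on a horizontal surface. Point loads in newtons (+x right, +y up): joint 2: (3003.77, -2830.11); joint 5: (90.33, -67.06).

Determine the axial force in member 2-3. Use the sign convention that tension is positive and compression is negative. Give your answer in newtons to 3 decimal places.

1388.852

N=6 nodes, M=9 members, R=3 reactions → 2N=12, M+R=12
member 0 (0-1): L=2.9860, (cx,cy)=(0.3068,0.9518)
member 1 (0-2): L=1.8730, (cx,cy)=(1.0000,0.0000)
member 2 (1-2): L=2.9988, (cx,cy)=(0.3191,-0.9477)
member 3 (1-3): L=1.7355, (cx,cy)=(0.9773,-0.2120)
member 4 (2-3): L=2.5820, (cx,cy)=(0.2862,0.9582)
member 5 (2-4): L=1.7900, (cx,cy)=(1.0000,0.0000)
member 6 (3-4): L=2.6880, (cx,cy)=(0.3910,-0.9204)
member 7 (3-5): L=1.9136, (cx,cy)=(0.9866,0.1630)
member 8 (4-5): L=2.9090, (cx,cy)=(0.2877,0.9577)
solve A·x = −loads:
  F[0-1] = -1364.7681 N (compression)
  F[0-2] = +3512.7671 N (tension)
  F[1-2] = +1582.0827 N (tension)
  F[1-3] = -945.0439 N (compression)
  F[2-3] = +1388.8518 N (tension)
  F[2-4] = +616.3789 N (tension)
  F[3-4] = -1642.7087 N (compression)
  F[3-5] = +117.8249 N (tension)
  F[4-5] = -90.0798 N (compression)
  Rx@0 = -3094.1000 N
  Ry@0 = +1298.9649 N
  Ry@4 = +1598.2051 N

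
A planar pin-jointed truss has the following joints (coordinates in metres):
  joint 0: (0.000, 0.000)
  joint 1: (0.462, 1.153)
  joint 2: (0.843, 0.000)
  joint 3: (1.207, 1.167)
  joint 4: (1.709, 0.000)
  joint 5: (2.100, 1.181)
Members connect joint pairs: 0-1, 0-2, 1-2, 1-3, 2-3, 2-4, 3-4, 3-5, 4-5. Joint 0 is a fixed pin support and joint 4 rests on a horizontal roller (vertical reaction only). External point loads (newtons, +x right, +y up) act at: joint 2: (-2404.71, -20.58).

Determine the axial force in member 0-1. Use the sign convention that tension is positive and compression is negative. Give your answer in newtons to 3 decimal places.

-11.235

N=6 nodes, M=9 members, R=3 reactions → 2N=12, M+R=12
member 0 (0-1): L=1.2421, (cx,cy)=(0.3719,0.9283)
member 1 (0-2): L=0.8430, (cx,cy)=(1.0000,0.0000)
member 2 (1-2): L=1.2143, (cx,cy)=(0.3138,-0.9495)
member 3 (1-3): L=0.7451, (cx,cy)=(0.9998,0.0188)
member 4 (2-3): L=1.2225, (cx,cy)=(0.2978,0.9546)
member 5 (2-4): L=0.8660, (cx,cy)=(1.0000,0.0000)
member 6 (3-4): L=1.2704, (cx,cy)=(0.3952,-0.9186)
member 7 (3-5): L=0.8931, (cx,cy)=(0.9999,0.0157)
member 8 (4-5): L=1.2440, (cx,cy)=(0.3143,0.9493)
solve A·x = −loads:
  F[0-1] = -11.2345 N (compression)
  F[0-2] = -2400.5314 N (compression)
  F[1-2] = +10.8331 N (tension)
  F[1-3] = -7.5789 N (compression)
  F[2-3] = +10.7830 N (tension)
  F[2-4] = +4.3668 N (tension)
  F[3-4] = -11.0509 N (compression)
  F[3-5] = +0.0000 N (tension)
  F[4-5] = -0.0000 N (compression)
  Rx@0 = +2404.7100 N
  Ry@0 = +10.4285 N
  Ry@4 = +10.1515 N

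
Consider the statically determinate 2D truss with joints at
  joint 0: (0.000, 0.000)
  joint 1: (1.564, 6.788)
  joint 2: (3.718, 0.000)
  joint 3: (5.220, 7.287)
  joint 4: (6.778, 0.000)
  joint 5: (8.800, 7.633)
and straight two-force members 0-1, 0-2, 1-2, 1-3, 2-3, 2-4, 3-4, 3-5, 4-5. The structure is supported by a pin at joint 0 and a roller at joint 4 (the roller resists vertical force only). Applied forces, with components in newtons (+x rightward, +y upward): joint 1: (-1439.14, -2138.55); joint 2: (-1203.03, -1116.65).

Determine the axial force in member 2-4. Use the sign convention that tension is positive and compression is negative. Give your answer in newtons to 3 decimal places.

N=6 nodes, M=9 members, R=3 reactions → 2N=12, M+R=12
member 0 (0-1): L=6.9658, (cx,cy)=(0.2245,0.9745)
member 1 (0-2): L=3.7180, (cx,cy)=(1.0000,0.0000)
member 2 (1-2): L=7.1216, (cx,cy)=(0.3025,-0.9532)
member 3 (1-3): L=3.6899, (cx,cy)=(0.9908,0.1352)
member 4 (2-3): L=7.4402, (cx,cy)=(0.2019,0.9794)
member 5 (2-4): L=3.0600, (cx,cy)=(1.0000,0.0000)
member 6 (3-4): L=7.4517, (cx,cy)=(0.2091,-0.9779)
member 7 (3-5): L=3.5967, (cx,cy)=(0.9954,0.0962)
member 8 (4-5): L=7.8963, (cx,cy)=(0.2561,0.9667)
solve A·x = −loads:
  F[0-1] = -3684.5455 N (compression)
  F[0-2] = -1814.9012 N (compression)
  F[1-2] = +1544.0155 N (tension)
  F[1-3] = +146.2087 N (tension)
  F[2-3] = -362.5099 N (compression)
  F[2-4] = -71.6833 N (compression)
  F[3-4] = +342.8513 N (tension)
  F[3-5] = -0.0000 N (compression)
  F[4-5] = -0.0000 N (compression)
  Rx@0 = +2642.1700 N
  Ry@0 = +3590.4737 N
  Ry@4 = -335.2737 N

-71.683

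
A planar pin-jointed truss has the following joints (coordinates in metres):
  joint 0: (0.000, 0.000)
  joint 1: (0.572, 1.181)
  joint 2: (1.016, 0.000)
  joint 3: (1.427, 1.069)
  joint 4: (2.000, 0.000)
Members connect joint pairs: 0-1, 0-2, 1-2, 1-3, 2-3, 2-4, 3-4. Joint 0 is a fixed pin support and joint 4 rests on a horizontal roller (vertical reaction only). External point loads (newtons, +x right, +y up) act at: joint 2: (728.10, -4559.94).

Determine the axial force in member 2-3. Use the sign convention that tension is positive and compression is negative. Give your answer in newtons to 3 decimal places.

N=5 nodes, M=7 members, R=3 reactions → 2N=10, M+R=10
member 0 (0-1): L=1.3122, (cx,cy)=(0.4359,0.9000)
member 1 (0-2): L=1.0160, (cx,cy)=(1.0000,0.0000)
member 2 (1-2): L=1.2617, (cx,cy)=(0.3519,-0.9360)
member 3 (1-3): L=0.8623, (cx,cy)=(0.9915,-0.1299)
member 4 (2-3): L=1.1453, (cx,cy)=(0.3589,0.9334)
member 5 (2-4): L=0.9840, (cx,cy)=(1.0000,0.0000)
member 6 (3-4): L=1.2129, (cx,cy)=(0.4724,-0.8814)
solve A·x = −loads:
  F[0-1] = -2492.7801 N (compression)
  F[0-2] = +1814.7017 N (tension)
  F[1-2] = +2680.8928 N (tension)
  F[1-3] = -2047.3643 N (compression)
  F[2-3] = +2196.8601 N (tension)
  F[2-4] = +1241.6516 N (tension)
  F[3-4] = -2628.2384 N (compression)
  Rx@0 = -728.1000 N
  Ry@0 = +2243.4905 N
  Ry@4 = +2316.4495 N

2196.860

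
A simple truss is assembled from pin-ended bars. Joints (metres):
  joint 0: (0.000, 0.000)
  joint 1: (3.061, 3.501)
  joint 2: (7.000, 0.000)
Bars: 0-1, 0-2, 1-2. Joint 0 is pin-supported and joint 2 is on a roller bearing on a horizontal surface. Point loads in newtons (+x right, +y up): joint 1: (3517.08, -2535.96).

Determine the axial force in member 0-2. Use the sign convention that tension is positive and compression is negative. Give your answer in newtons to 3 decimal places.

3226.786

N=3 nodes, M=3 members, R=3 reactions → 2N=6, M+R=6
member 0 (0-1): L=4.6505, (cx,cy)=(0.6582,0.7528)
member 1 (0-2): L=7.0000, (cx,cy)=(1.0000,0.0000)
member 2 (1-2): L=5.2700, (cx,cy)=(0.7474,-0.6643)
solve A·x = −loads:
  F[0-1] = +441.0314 N (tension)
  F[0-2] = +3226.7864 N (tension)
  F[1-2] = -4317.1134 N (compression)
  Rx@0 = -3517.0800 N
  Ry@0 = -332.0215 N
  Ry@2 = +2867.9815 N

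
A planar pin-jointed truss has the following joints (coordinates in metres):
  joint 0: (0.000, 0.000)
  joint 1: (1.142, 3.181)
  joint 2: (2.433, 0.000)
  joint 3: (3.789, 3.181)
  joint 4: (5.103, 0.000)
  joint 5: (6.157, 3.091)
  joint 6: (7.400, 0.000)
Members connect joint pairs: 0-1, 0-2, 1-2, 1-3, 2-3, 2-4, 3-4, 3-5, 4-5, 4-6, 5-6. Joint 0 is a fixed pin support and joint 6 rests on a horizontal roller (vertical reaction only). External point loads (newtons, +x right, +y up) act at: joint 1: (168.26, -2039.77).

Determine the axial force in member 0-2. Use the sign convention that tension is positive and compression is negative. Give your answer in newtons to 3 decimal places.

761.574

N=7 nodes, M=11 members, R=3 reactions → 2N=14, M+R=14
member 0 (0-1): L=3.3798, (cx,cy)=(0.3379,0.9412)
member 1 (0-2): L=2.4330, (cx,cy)=(1.0000,0.0000)
member 2 (1-2): L=3.4330, (cx,cy)=(0.3761,-0.9266)
member 3 (1-3): L=2.6470, (cx,cy)=(1.0000,0.0000)
member 4 (2-3): L=3.4580, (cx,cy)=(0.3921,0.9199)
member 5 (2-4): L=2.6700, (cx,cy)=(1.0000,0.0000)
member 6 (3-4): L=3.4417, (cx,cy)=(0.3818,-0.9243)
member 7 (3-5): L=2.3697, (cx,cy)=(0.9993,-0.0380)
member 8 (4-5): L=3.2658, (cx,cy)=(0.3227,0.9465)
member 9 (4-6): L=2.2970, (cx,cy)=(1.0000,0.0000)
member 10 (5-6): L=3.3316, (cx,cy)=(0.3731,-0.9278)
solve A·x = −loads:
  F[0-1] = -1755.9298 N (compression)
  F[0-2] = +761.5740 N (tension)
  F[1-2] = -417.7818 N (compression)
  F[1-3] = -604.4644 N (compression)
  F[2-3] = +420.8203 N (tension)
  F[2-4] = +439.4445 N (tension)
  F[3-4] = -407.1640 N (compression)
  F[3-5] = -284.1995 N (compression)
  F[4-5] = +397.5982 N (tension)
  F[4-6] = +155.6727 N (tension)
  F[5-6] = -417.2435 N (compression)
  Rx@0 = -168.2600 N
  Ry@0 = +1652.6548 N
  Ry@6 = +387.1152 N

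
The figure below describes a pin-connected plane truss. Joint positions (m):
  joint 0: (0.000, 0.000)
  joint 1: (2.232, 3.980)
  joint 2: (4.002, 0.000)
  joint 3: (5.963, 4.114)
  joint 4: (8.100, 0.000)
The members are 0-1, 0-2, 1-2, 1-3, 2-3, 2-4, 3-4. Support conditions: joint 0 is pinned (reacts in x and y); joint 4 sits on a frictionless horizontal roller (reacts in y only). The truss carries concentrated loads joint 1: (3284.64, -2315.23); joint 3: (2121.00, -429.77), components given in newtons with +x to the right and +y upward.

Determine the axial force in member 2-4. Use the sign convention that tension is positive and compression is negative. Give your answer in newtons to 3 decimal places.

1893.667

N=5 nodes, M=7 members, R=3 reactions → 2N=10, M+R=10
member 0 (0-1): L=4.5631, (cx,cy)=(0.4891,0.8722)
member 1 (0-2): L=4.0020, (cx,cy)=(1.0000,0.0000)
member 2 (1-2): L=4.3558, (cx,cy)=(0.4064,-0.9137)
member 3 (1-3): L=3.7334, (cx,cy)=(0.9994,0.0359)
member 4 (2-3): L=4.5575, (cx,cy)=(0.4303,0.9027)
member 5 (2-4): L=4.0980, (cx,cy)=(1.0000,0.0000)
member 6 (3-4): L=4.6359, (cx,cy)=(0.4610,-0.8874)
solve A·x = −loads:
  F[0-1] = +1032.4984 N (tension)
  F[0-2] = +4900.6067 N (tension)
  F[1-2] = -3571.6611 N (compression)
  F[1-3] = -1329.1133 N (compression)
  F[2-3] = +3615.2743 N (tension)
  F[2-4] = +1893.6668 N (tension)
  F[3-4] = -4108.0439 N (compression)
  Rx@0 = -5405.6400 N
  Ry@0 = -900.5522 N
  Ry@4 = +3645.5522 N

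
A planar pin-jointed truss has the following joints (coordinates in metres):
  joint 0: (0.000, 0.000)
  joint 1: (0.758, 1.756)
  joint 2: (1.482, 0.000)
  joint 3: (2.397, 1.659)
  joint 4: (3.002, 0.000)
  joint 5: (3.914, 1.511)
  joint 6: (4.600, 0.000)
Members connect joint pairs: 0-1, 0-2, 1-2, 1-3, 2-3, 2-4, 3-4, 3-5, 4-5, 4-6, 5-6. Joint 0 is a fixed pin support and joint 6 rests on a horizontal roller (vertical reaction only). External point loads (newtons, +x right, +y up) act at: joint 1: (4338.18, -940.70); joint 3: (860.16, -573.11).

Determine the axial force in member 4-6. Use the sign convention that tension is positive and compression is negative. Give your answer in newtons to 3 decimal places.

N=7 nodes, M=11 members, R=3 reactions → 2N=14, M+R=14
member 0 (0-1): L=1.9126, (cx,cy)=(0.3963,0.9181)
member 1 (0-2): L=1.4820, (cx,cy)=(1.0000,0.0000)
member 2 (1-2): L=1.8994, (cx,cy)=(0.3812,-0.9245)
member 3 (1-3): L=1.6419, (cx,cy)=(0.9983,-0.0591)
member 4 (2-3): L=1.8946, (cx,cy)=(0.4830,0.8756)
member 5 (2-4): L=1.5200, (cx,cy)=(1.0000,0.0000)
member 6 (3-4): L=1.7659, (cx,cy)=(0.3426,-0.9395)
member 7 (3-5): L=1.5242, (cx,cy)=(0.9953,-0.0971)
member 8 (4-5): L=1.7649, (cx,cy)=(0.5167,0.8561)
member 9 (4-6): L=1.5980, (cx,cy)=(1.0000,0.0000)
member 10 (5-6): L=1.6594, (cx,cy)=(0.4134,-0.9106)
solve A·x = −loads:
  F[0-1] = +986.9281 N (tension)
  F[0-2] = +4807.2048 N (tension)
  F[1-2] = -1788.5985 N (compression)
  F[1-3] = -3270.9919 N (compression)
  F[2-3] = +1888.3931 N (tension)
  F[2-4] = +3213.4357 N (tension)
  F[3-4] = -2324.8253 N (compression)
  F[3-5] = -2428.4098 N (compression)
  F[4-5] = +2551.1294 N (tension)
  F[4-6] = +1098.6546 N (tension)
  F[5-6] = -2657.6433 N (compression)
  Rx@0 = -5198.3400 N
  Ry@0 = -906.1128 N
  Ry@6 = +2419.9228 N

1098.655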